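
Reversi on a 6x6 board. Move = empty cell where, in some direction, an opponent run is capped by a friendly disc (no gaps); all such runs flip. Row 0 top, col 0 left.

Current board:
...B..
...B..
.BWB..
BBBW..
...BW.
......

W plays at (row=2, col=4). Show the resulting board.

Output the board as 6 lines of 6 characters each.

Place W at (2,4); scan 8 dirs for brackets.
Dir NW: opp run (1,3), next='.' -> no flip
Dir N: first cell '.' (not opp) -> no flip
Dir NE: first cell '.' (not opp) -> no flip
Dir W: opp run (2,3) capped by W -> flip
Dir E: first cell '.' (not opp) -> no flip
Dir SW: first cell 'W' (not opp) -> no flip
Dir S: first cell '.' (not opp) -> no flip
Dir SE: first cell '.' (not opp) -> no flip
All flips: (2,3)

Answer: ...B..
...B..
.BWWW.
BBBW..
...BW.
......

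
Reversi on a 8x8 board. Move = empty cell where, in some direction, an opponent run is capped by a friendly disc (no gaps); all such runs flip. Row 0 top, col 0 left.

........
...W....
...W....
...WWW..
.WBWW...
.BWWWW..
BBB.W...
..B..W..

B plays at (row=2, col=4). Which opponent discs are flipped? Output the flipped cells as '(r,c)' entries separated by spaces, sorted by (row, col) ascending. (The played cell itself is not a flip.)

Dir NW: opp run (1,3), next='.' -> no flip
Dir N: first cell '.' (not opp) -> no flip
Dir NE: first cell '.' (not opp) -> no flip
Dir W: opp run (2,3), next='.' -> no flip
Dir E: first cell '.' (not opp) -> no flip
Dir SW: opp run (3,3) capped by B -> flip
Dir S: opp run (3,4) (4,4) (5,4) (6,4), next='.' -> no flip
Dir SE: opp run (3,5), next='.' -> no flip

Answer: (3,3)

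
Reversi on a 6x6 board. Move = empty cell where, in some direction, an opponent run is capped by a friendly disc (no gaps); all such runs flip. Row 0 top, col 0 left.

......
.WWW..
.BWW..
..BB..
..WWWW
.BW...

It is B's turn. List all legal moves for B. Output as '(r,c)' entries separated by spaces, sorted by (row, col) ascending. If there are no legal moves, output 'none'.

(0,0): flips 2 -> legal
(0,1): flips 1 -> legal
(0,2): flips 2 -> legal
(0,3): flips 3 -> legal
(0,4): no bracket -> illegal
(1,0): no bracket -> illegal
(1,4): flips 1 -> legal
(2,0): no bracket -> illegal
(2,4): flips 2 -> legal
(3,1): no bracket -> illegal
(3,4): no bracket -> illegal
(3,5): no bracket -> illegal
(4,1): no bracket -> illegal
(5,3): flips 2 -> legal
(5,4): flips 1 -> legal
(5,5): flips 1 -> legal

Answer: (0,0) (0,1) (0,2) (0,3) (1,4) (2,4) (5,3) (5,4) (5,5)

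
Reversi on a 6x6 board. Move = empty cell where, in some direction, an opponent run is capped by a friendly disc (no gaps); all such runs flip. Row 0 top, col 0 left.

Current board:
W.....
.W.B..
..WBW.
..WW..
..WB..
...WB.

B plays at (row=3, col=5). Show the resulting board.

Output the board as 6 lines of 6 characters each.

Answer: W.....
.W.B..
..WBB.
..WW.B
..WB..
...WB.

Derivation:
Place B at (3,5); scan 8 dirs for brackets.
Dir NW: opp run (2,4) capped by B -> flip
Dir N: first cell '.' (not opp) -> no flip
Dir NE: edge -> no flip
Dir W: first cell '.' (not opp) -> no flip
Dir E: edge -> no flip
Dir SW: first cell '.' (not opp) -> no flip
Dir S: first cell '.' (not opp) -> no flip
Dir SE: edge -> no flip
All flips: (2,4)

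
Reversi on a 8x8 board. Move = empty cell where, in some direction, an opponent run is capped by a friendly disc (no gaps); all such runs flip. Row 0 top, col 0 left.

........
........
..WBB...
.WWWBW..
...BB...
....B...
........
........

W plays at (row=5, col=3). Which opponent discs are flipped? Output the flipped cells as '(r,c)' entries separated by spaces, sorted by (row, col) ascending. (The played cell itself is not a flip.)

Dir NW: first cell '.' (not opp) -> no flip
Dir N: opp run (4,3) capped by W -> flip
Dir NE: opp run (4,4) capped by W -> flip
Dir W: first cell '.' (not opp) -> no flip
Dir E: opp run (5,4), next='.' -> no flip
Dir SW: first cell '.' (not opp) -> no flip
Dir S: first cell '.' (not opp) -> no flip
Dir SE: first cell '.' (not opp) -> no flip

Answer: (4,3) (4,4)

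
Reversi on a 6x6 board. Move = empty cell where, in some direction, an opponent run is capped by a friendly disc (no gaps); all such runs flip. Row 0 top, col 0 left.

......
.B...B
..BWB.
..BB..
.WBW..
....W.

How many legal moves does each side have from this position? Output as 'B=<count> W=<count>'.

-- B to move --
(1,2): no bracket -> illegal
(1,3): flips 1 -> legal
(1,4): flips 1 -> legal
(3,0): no bracket -> illegal
(3,1): no bracket -> illegal
(3,4): no bracket -> illegal
(4,0): flips 1 -> legal
(4,4): flips 1 -> legal
(4,5): no bracket -> illegal
(5,0): flips 1 -> legal
(5,1): no bracket -> illegal
(5,2): no bracket -> illegal
(5,3): flips 1 -> legal
(5,5): no bracket -> illegal
B mobility = 6
-- W to move --
(0,0): no bracket -> illegal
(0,1): no bracket -> illegal
(0,2): no bracket -> illegal
(0,4): no bracket -> illegal
(0,5): no bracket -> illegal
(1,0): no bracket -> illegal
(1,2): no bracket -> illegal
(1,3): no bracket -> illegal
(1,4): no bracket -> illegal
(2,0): no bracket -> illegal
(2,1): flips 2 -> legal
(2,5): flips 1 -> legal
(3,1): no bracket -> illegal
(3,4): no bracket -> illegal
(3,5): no bracket -> illegal
(4,4): no bracket -> illegal
(5,1): no bracket -> illegal
(5,2): no bracket -> illegal
(5,3): no bracket -> illegal
W mobility = 2

Answer: B=6 W=2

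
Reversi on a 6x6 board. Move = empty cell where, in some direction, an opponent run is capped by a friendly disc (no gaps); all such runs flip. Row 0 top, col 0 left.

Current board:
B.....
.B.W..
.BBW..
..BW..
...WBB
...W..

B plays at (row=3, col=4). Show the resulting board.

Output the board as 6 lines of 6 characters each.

Answer: B.....
.B.W..
.BBW..
..BBB.
...WBB
...W..

Derivation:
Place B at (3,4); scan 8 dirs for brackets.
Dir NW: opp run (2,3), next='.' -> no flip
Dir N: first cell '.' (not opp) -> no flip
Dir NE: first cell '.' (not opp) -> no flip
Dir W: opp run (3,3) capped by B -> flip
Dir E: first cell '.' (not opp) -> no flip
Dir SW: opp run (4,3), next='.' -> no flip
Dir S: first cell 'B' (not opp) -> no flip
Dir SE: first cell 'B' (not opp) -> no flip
All flips: (3,3)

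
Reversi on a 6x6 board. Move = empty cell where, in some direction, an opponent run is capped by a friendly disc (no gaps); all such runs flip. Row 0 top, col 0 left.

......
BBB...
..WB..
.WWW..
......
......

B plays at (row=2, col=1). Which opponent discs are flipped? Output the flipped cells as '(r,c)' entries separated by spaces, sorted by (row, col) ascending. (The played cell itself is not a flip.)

Answer: (2,2)

Derivation:
Dir NW: first cell 'B' (not opp) -> no flip
Dir N: first cell 'B' (not opp) -> no flip
Dir NE: first cell 'B' (not opp) -> no flip
Dir W: first cell '.' (not opp) -> no flip
Dir E: opp run (2,2) capped by B -> flip
Dir SW: first cell '.' (not opp) -> no flip
Dir S: opp run (3,1), next='.' -> no flip
Dir SE: opp run (3,2), next='.' -> no flip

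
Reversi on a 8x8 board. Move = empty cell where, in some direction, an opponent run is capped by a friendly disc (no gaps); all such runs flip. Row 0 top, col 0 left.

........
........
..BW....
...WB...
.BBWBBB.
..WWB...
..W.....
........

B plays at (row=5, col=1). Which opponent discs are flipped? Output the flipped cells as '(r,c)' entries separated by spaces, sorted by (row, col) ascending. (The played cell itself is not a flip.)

Answer: (5,2) (5,3)

Derivation:
Dir NW: first cell '.' (not opp) -> no flip
Dir N: first cell 'B' (not opp) -> no flip
Dir NE: first cell 'B' (not opp) -> no flip
Dir W: first cell '.' (not opp) -> no flip
Dir E: opp run (5,2) (5,3) capped by B -> flip
Dir SW: first cell '.' (not opp) -> no flip
Dir S: first cell '.' (not opp) -> no flip
Dir SE: opp run (6,2), next='.' -> no flip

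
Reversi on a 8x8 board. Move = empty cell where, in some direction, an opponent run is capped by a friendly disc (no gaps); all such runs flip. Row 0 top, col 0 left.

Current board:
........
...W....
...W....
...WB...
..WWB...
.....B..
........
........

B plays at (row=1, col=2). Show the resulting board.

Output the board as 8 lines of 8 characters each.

Place B at (1,2); scan 8 dirs for brackets.
Dir NW: first cell '.' (not opp) -> no flip
Dir N: first cell '.' (not opp) -> no flip
Dir NE: first cell '.' (not opp) -> no flip
Dir W: first cell '.' (not opp) -> no flip
Dir E: opp run (1,3), next='.' -> no flip
Dir SW: first cell '.' (not opp) -> no flip
Dir S: first cell '.' (not opp) -> no flip
Dir SE: opp run (2,3) capped by B -> flip
All flips: (2,3)

Answer: ........
..BW....
...B....
...WB...
..WWB...
.....B..
........
........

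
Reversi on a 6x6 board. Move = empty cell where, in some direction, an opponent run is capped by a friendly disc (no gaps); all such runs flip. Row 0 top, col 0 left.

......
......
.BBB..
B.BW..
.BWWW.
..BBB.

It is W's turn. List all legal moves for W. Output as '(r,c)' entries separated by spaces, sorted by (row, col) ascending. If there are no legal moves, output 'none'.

Answer: (1,0) (1,1) (1,2) (1,3) (3,1) (4,0)

Derivation:
(1,0): flips 2 -> legal
(1,1): flips 1 -> legal
(1,2): flips 2 -> legal
(1,3): flips 1 -> legal
(1,4): no bracket -> illegal
(2,0): no bracket -> illegal
(2,4): no bracket -> illegal
(3,1): flips 1 -> legal
(3,4): no bracket -> illegal
(4,0): flips 1 -> legal
(4,5): no bracket -> illegal
(5,0): no bracket -> illegal
(5,1): no bracket -> illegal
(5,5): no bracket -> illegal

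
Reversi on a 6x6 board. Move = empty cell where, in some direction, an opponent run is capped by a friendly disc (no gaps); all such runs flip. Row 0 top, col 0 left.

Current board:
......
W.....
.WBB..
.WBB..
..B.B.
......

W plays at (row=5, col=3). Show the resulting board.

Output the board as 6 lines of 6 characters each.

Answer: ......
W.....
.WBB..
.WBB..
..W.B.
...W..

Derivation:
Place W at (5,3); scan 8 dirs for brackets.
Dir NW: opp run (4,2) capped by W -> flip
Dir N: first cell '.' (not opp) -> no flip
Dir NE: opp run (4,4), next='.' -> no flip
Dir W: first cell '.' (not opp) -> no flip
Dir E: first cell '.' (not opp) -> no flip
Dir SW: edge -> no flip
Dir S: edge -> no flip
Dir SE: edge -> no flip
All flips: (4,2)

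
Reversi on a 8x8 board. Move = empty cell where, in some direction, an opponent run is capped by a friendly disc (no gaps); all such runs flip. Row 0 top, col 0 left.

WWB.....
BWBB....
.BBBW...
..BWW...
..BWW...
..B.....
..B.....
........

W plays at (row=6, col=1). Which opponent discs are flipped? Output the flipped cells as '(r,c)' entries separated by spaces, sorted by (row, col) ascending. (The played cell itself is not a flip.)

Dir NW: first cell '.' (not opp) -> no flip
Dir N: first cell '.' (not opp) -> no flip
Dir NE: opp run (5,2) capped by W -> flip
Dir W: first cell '.' (not opp) -> no flip
Dir E: opp run (6,2), next='.' -> no flip
Dir SW: first cell '.' (not opp) -> no flip
Dir S: first cell '.' (not opp) -> no flip
Dir SE: first cell '.' (not opp) -> no flip

Answer: (5,2)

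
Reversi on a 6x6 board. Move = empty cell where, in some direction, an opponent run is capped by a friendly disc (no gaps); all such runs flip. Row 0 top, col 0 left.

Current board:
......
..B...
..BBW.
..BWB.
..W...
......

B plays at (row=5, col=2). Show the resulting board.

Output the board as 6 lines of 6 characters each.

Answer: ......
..B...
..BBW.
..BWB.
..B...
..B...

Derivation:
Place B at (5,2); scan 8 dirs for brackets.
Dir NW: first cell '.' (not opp) -> no flip
Dir N: opp run (4,2) capped by B -> flip
Dir NE: first cell '.' (not opp) -> no flip
Dir W: first cell '.' (not opp) -> no flip
Dir E: first cell '.' (not opp) -> no flip
Dir SW: edge -> no flip
Dir S: edge -> no flip
Dir SE: edge -> no flip
All flips: (4,2)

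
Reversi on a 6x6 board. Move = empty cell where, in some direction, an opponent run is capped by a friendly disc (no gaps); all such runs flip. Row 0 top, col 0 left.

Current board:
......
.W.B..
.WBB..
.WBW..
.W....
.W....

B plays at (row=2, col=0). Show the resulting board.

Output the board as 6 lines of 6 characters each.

Answer: ......
.W.B..
BBBB..
.WBW..
.W....
.W....

Derivation:
Place B at (2,0); scan 8 dirs for brackets.
Dir NW: edge -> no flip
Dir N: first cell '.' (not opp) -> no flip
Dir NE: opp run (1,1), next='.' -> no flip
Dir W: edge -> no flip
Dir E: opp run (2,1) capped by B -> flip
Dir SW: edge -> no flip
Dir S: first cell '.' (not opp) -> no flip
Dir SE: opp run (3,1), next='.' -> no flip
All flips: (2,1)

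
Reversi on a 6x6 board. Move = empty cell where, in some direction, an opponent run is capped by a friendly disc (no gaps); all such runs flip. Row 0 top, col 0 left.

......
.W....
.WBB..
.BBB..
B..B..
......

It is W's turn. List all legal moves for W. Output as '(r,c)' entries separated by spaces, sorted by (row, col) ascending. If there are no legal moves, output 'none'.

(1,2): no bracket -> illegal
(1,3): no bracket -> illegal
(1,4): no bracket -> illegal
(2,0): no bracket -> illegal
(2,4): flips 2 -> legal
(3,0): no bracket -> illegal
(3,4): no bracket -> illegal
(4,1): flips 1 -> legal
(4,2): no bracket -> illegal
(4,4): flips 2 -> legal
(5,0): no bracket -> illegal
(5,1): no bracket -> illegal
(5,2): no bracket -> illegal
(5,3): no bracket -> illegal
(5,4): flips 2 -> legal

Answer: (2,4) (4,1) (4,4) (5,4)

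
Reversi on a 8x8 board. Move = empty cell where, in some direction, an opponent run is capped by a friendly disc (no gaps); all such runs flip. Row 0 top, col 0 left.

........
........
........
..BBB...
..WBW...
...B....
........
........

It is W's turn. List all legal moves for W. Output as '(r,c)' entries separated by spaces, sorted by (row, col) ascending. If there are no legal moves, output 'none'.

Answer: (2,2) (2,4) (6,2) (6,4)

Derivation:
(2,1): no bracket -> illegal
(2,2): flips 2 -> legal
(2,3): no bracket -> illegal
(2,4): flips 2 -> legal
(2,5): no bracket -> illegal
(3,1): no bracket -> illegal
(3,5): no bracket -> illegal
(4,1): no bracket -> illegal
(4,5): no bracket -> illegal
(5,2): no bracket -> illegal
(5,4): no bracket -> illegal
(6,2): flips 1 -> legal
(6,3): no bracket -> illegal
(6,4): flips 1 -> legal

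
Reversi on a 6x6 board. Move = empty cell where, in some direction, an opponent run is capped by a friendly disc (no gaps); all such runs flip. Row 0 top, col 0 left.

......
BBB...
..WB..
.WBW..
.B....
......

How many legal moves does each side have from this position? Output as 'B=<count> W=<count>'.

-- B to move --
(1,3): no bracket -> illegal
(2,0): no bracket -> illegal
(2,1): flips 2 -> legal
(2,4): no bracket -> illegal
(3,0): flips 1 -> legal
(3,4): flips 1 -> legal
(4,0): no bracket -> illegal
(4,2): no bracket -> illegal
(4,3): flips 1 -> legal
(4,4): flips 2 -> legal
B mobility = 5
-- W to move --
(0,0): flips 1 -> legal
(0,1): no bracket -> illegal
(0,2): flips 1 -> legal
(0,3): no bracket -> illegal
(1,3): flips 1 -> legal
(1,4): no bracket -> illegal
(2,0): no bracket -> illegal
(2,1): no bracket -> illegal
(2,4): flips 1 -> legal
(3,0): no bracket -> illegal
(3,4): no bracket -> illegal
(4,0): no bracket -> illegal
(4,2): flips 1 -> legal
(4,3): no bracket -> illegal
(5,0): no bracket -> illegal
(5,1): flips 1 -> legal
(5,2): no bracket -> illegal
W mobility = 6

Answer: B=5 W=6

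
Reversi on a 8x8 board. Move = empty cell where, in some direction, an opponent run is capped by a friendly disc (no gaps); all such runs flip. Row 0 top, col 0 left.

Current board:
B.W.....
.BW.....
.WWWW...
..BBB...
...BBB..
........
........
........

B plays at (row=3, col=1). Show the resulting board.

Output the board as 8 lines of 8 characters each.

Place B at (3,1); scan 8 dirs for brackets.
Dir NW: first cell '.' (not opp) -> no flip
Dir N: opp run (2,1) capped by B -> flip
Dir NE: opp run (2,2), next='.' -> no flip
Dir W: first cell '.' (not opp) -> no flip
Dir E: first cell 'B' (not opp) -> no flip
Dir SW: first cell '.' (not opp) -> no flip
Dir S: first cell '.' (not opp) -> no flip
Dir SE: first cell '.' (not opp) -> no flip
All flips: (2,1)

Answer: B.W.....
.BW.....
.BWWW...
.BBBB...
...BBB..
........
........
........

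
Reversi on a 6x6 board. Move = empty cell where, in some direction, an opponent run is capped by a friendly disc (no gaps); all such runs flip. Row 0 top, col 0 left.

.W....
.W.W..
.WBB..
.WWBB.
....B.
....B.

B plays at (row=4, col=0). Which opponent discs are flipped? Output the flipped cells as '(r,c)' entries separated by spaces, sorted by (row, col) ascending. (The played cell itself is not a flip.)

Dir NW: edge -> no flip
Dir N: first cell '.' (not opp) -> no flip
Dir NE: opp run (3,1) capped by B -> flip
Dir W: edge -> no flip
Dir E: first cell '.' (not opp) -> no flip
Dir SW: edge -> no flip
Dir S: first cell '.' (not opp) -> no flip
Dir SE: first cell '.' (not opp) -> no flip

Answer: (3,1)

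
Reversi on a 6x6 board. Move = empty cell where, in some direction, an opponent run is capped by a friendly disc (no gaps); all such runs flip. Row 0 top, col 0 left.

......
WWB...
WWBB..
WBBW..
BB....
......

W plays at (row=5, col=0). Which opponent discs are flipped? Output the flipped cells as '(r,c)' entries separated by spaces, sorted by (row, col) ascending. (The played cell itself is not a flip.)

Dir NW: edge -> no flip
Dir N: opp run (4,0) capped by W -> flip
Dir NE: opp run (4,1) (3,2) (2,3), next='.' -> no flip
Dir W: edge -> no flip
Dir E: first cell '.' (not opp) -> no flip
Dir SW: edge -> no flip
Dir S: edge -> no flip
Dir SE: edge -> no flip

Answer: (4,0)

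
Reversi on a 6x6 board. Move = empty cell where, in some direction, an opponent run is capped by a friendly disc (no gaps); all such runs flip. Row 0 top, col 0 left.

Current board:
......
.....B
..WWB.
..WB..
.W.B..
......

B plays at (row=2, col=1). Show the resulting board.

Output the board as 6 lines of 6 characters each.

Answer: ......
.....B
.BBBB.
..BB..
.W.B..
......

Derivation:
Place B at (2,1); scan 8 dirs for brackets.
Dir NW: first cell '.' (not opp) -> no flip
Dir N: first cell '.' (not opp) -> no flip
Dir NE: first cell '.' (not opp) -> no flip
Dir W: first cell '.' (not opp) -> no flip
Dir E: opp run (2,2) (2,3) capped by B -> flip
Dir SW: first cell '.' (not opp) -> no flip
Dir S: first cell '.' (not opp) -> no flip
Dir SE: opp run (3,2) capped by B -> flip
All flips: (2,2) (2,3) (3,2)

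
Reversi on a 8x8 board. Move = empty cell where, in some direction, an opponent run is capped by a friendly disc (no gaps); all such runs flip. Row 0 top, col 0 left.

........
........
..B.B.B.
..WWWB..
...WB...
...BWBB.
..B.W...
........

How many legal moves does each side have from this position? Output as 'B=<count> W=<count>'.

Answer: B=6 W=12

Derivation:
-- B to move --
(2,1): no bracket -> illegal
(2,3): flips 2 -> legal
(2,5): no bracket -> illegal
(3,1): flips 3 -> legal
(4,1): no bracket -> illegal
(4,2): flips 3 -> legal
(4,5): no bracket -> illegal
(5,2): no bracket -> illegal
(6,3): no bracket -> illegal
(6,5): no bracket -> illegal
(7,3): flips 1 -> legal
(7,4): flips 2 -> legal
(7,5): flips 1 -> legal
B mobility = 6
-- W to move --
(1,1): flips 1 -> legal
(1,2): flips 1 -> legal
(1,3): no bracket -> illegal
(1,4): flips 1 -> legal
(1,5): flips 1 -> legal
(1,6): no bracket -> illegal
(1,7): no bracket -> illegal
(2,1): no bracket -> illegal
(2,3): no bracket -> illegal
(2,5): no bracket -> illegal
(2,7): no bracket -> illegal
(3,1): no bracket -> illegal
(3,6): flips 1 -> legal
(3,7): no bracket -> illegal
(4,2): flips 1 -> legal
(4,5): flips 1 -> legal
(4,6): flips 1 -> legal
(4,7): no bracket -> illegal
(5,1): no bracket -> illegal
(5,2): flips 1 -> legal
(5,7): flips 2 -> legal
(6,1): no bracket -> illegal
(6,3): flips 1 -> legal
(6,5): no bracket -> illegal
(6,6): flips 2 -> legal
(6,7): no bracket -> illegal
(7,1): no bracket -> illegal
(7,2): no bracket -> illegal
(7,3): no bracket -> illegal
W mobility = 12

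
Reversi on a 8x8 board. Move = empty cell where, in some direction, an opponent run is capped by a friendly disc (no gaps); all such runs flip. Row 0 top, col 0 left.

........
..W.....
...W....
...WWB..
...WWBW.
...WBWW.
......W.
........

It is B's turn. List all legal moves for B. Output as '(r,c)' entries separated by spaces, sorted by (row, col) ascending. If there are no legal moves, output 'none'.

(0,1): flips 3 -> legal
(0,2): no bracket -> illegal
(0,3): no bracket -> illegal
(1,1): no bracket -> illegal
(1,3): no bracket -> illegal
(1,4): no bracket -> illegal
(2,1): no bracket -> illegal
(2,2): no bracket -> illegal
(2,4): flips 2 -> legal
(2,5): no bracket -> illegal
(3,2): flips 3 -> legal
(3,6): no bracket -> illegal
(3,7): no bracket -> illegal
(4,2): flips 2 -> legal
(4,7): flips 1 -> legal
(5,2): flips 1 -> legal
(5,7): flips 3 -> legal
(6,2): flips 2 -> legal
(6,3): no bracket -> illegal
(6,4): no bracket -> illegal
(6,5): flips 1 -> legal
(6,7): flips 1 -> legal
(7,5): no bracket -> illegal
(7,6): no bracket -> illegal
(7,7): no bracket -> illegal

Answer: (0,1) (2,4) (3,2) (4,2) (4,7) (5,2) (5,7) (6,2) (6,5) (6,7)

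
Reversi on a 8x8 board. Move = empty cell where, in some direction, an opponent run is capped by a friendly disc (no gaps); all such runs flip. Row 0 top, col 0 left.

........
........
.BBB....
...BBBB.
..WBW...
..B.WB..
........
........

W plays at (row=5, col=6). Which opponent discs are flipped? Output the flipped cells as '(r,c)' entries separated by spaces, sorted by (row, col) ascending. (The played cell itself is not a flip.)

Dir NW: first cell '.' (not opp) -> no flip
Dir N: first cell '.' (not opp) -> no flip
Dir NE: first cell '.' (not opp) -> no flip
Dir W: opp run (5,5) capped by W -> flip
Dir E: first cell '.' (not opp) -> no flip
Dir SW: first cell '.' (not opp) -> no flip
Dir S: first cell '.' (not opp) -> no flip
Dir SE: first cell '.' (not opp) -> no flip

Answer: (5,5)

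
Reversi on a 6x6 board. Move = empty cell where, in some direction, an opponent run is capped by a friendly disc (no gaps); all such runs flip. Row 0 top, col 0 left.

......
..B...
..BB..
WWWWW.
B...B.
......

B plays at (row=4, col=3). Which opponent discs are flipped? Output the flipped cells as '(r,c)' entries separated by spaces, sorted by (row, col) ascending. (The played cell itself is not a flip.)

Answer: (3,3)

Derivation:
Dir NW: opp run (3,2), next='.' -> no flip
Dir N: opp run (3,3) capped by B -> flip
Dir NE: opp run (3,4), next='.' -> no flip
Dir W: first cell '.' (not opp) -> no flip
Dir E: first cell 'B' (not opp) -> no flip
Dir SW: first cell '.' (not opp) -> no flip
Dir S: first cell '.' (not opp) -> no flip
Dir SE: first cell '.' (not opp) -> no flip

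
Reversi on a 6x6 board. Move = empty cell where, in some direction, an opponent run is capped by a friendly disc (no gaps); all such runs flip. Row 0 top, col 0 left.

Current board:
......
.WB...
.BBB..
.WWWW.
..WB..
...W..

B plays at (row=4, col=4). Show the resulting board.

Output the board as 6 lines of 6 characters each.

Answer: ......
.WB...
.BBB..
.WWBW.
..WBB.
...W..

Derivation:
Place B at (4,4); scan 8 dirs for brackets.
Dir NW: opp run (3,3) capped by B -> flip
Dir N: opp run (3,4), next='.' -> no flip
Dir NE: first cell '.' (not opp) -> no flip
Dir W: first cell 'B' (not opp) -> no flip
Dir E: first cell '.' (not opp) -> no flip
Dir SW: opp run (5,3), next=edge -> no flip
Dir S: first cell '.' (not opp) -> no flip
Dir SE: first cell '.' (not opp) -> no flip
All flips: (3,3)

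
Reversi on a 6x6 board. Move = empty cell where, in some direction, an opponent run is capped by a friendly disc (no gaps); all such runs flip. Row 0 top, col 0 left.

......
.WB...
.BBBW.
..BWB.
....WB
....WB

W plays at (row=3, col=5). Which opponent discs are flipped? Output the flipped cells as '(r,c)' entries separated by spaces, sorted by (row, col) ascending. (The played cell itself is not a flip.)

Answer: (3,4)

Derivation:
Dir NW: first cell 'W' (not opp) -> no flip
Dir N: first cell '.' (not opp) -> no flip
Dir NE: edge -> no flip
Dir W: opp run (3,4) capped by W -> flip
Dir E: edge -> no flip
Dir SW: first cell 'W' (not opp) -> no flip
Dir S: opp run (4,5) (5,5), next=edge -> no flip
Dir SE: edge -> no flip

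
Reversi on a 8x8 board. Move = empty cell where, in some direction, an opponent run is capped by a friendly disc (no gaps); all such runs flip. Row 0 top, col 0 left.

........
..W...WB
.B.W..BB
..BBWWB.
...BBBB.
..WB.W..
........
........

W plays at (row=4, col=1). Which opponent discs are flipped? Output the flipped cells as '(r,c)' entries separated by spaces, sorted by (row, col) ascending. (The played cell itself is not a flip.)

Answer: (3,2)

Derivation:
Dir NW: first cell '.' (not opp) -> no flip
Dir N: first cell '.' (not opp) -> no flip
Dir NE: opp run (3,2) capped by W -> flip
Dir W: first cell '.' (not opp) -> no flip
Dir E: first cell '.' (not opp) -> no flip
Dir SW: first cell '.' (not opp) -> no flip
Dir S: first cell '.' (not opp) -> no flip
Dir SE: first cell 'W' (not opp) -> no flip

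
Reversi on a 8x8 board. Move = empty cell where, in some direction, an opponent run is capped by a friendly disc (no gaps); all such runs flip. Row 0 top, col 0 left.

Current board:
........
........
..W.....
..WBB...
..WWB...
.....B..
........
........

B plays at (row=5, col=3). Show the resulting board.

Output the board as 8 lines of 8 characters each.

Answer: ........
........
..W.....
..WBB...
..WBB...
...B.B..
........
........

Derivation:
Place B at (5,3); scan 8 dirs for brackets.
Dir NW: opp run (4,2), next='.' -> no flip
Dir N: opp run (4,3) capped by B -> flip
Dir NE: first cell 'B' (not opp) -> no flip
Dir W: first cell '.' (not opp) -> no flip
Dir E: first cell '.' (not opp) -> no flip
Dir SW: first cell '.' (not opp) -> no flip
Dir S: first cell '.' (not opp) -> no flip
Dir SE: first cell '.' (not opp) -> no flip
All flips: (4,3)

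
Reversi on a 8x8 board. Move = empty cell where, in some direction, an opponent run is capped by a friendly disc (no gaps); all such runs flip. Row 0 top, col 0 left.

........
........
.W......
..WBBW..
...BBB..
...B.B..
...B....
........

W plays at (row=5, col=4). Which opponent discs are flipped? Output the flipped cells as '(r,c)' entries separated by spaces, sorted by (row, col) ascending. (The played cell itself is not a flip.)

Dir NW: opp run (4,3) capped by W -> flip
Dir N: opp run (4,4) (3,4), next='.' -> no flip
Dir NE: opp run (4,5), next='.' -> no flip
Dir W: opp run (5,3), next='.' -> no flip
Dir E: opp run (5,5), next='.' -> no flip
Dir SW: opp run (6,3), next='.' -> no flip
Dir S: first cell '.' (not opp) -> no flip
Dir SE: first cell '.' (not opp) -> no flip

Answer: (4,3)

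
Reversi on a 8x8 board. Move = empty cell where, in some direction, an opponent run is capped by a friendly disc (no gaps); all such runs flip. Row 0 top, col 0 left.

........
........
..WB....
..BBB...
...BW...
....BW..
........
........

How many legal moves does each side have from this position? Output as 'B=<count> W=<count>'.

Answer: B=6 W=4

Derivation:
-- B to move --
(1,1): flips 1 -> legal
(1,2): flips 1 -> legal
(1,3): no bracket -> illegal
(2,1): flips 1 -> legal
(3,1): no bracket -> illegal
(3,5): no bracket -> illegal
(4,5): flips 1 -> legal
(4,6): no bracket -> illegal
(5,3): no bracket -> illegal
(5,6): flips 1 -> legal
(6,4): no bracket -> illegal
(6,5): no bracket -> illegal
(6,6): flips 2 -> legal
B mobility = 6
-- W to move --
(1,2): no bracket -> illegal
(1,3): no bracket -> illegal
(1,4): no bracket -> illegal
(2,1): no bracket -> illegal
(2,4): flips 2 -> legal
(2,5): no bracket -> illegal
(3,1): no bracket -> illegal
(3,5): no bracket -> illegal
(4,1): no bracket -> illegal
(4,2): flips 2 -> legal
(4,5): no bracket -> illegal
(5,2): no bracket -> illegal
(5,3): flips 1 -> legal
(6,3): no bracket -> illegal
(6,4): flips 1 -> legal
(6,5): no bracket -> illegal
W mobility = 4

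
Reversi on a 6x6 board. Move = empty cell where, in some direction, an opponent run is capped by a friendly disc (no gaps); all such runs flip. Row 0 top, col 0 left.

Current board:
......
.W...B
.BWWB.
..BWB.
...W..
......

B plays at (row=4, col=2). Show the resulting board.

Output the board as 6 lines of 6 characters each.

Place B at (4,2); scan 8 dirs for brackets.
Dir NW: first cell '.' (not opp) -> no flip
Dir N: first cell 'B' (not opp) -> no flip
Dir NE: opp run (3,3) capped by B -> flip
Dir W: first cell '.' (not opp) -> no flip
Dir E: opp run (4,3), next='.' -> no flip
Dir SW: first cell '.' (not opp) -> no flip
Dir S: first cell '.' (not opp) -> no flip
Dir SE: first cell '.' (not opp) -> no flip
All flips: (3,3)

Answer: ......
.W...B
.BWWB.
..BBB.
..BW..
......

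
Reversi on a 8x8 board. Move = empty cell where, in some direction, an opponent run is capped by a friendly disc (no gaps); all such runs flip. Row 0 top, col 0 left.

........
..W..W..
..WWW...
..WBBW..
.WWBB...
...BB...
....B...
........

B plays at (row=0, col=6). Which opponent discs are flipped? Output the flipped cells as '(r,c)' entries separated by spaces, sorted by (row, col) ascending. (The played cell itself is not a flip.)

Dir NW: edge -> no flip
Dir N: edge -> no flip
Dir NE: edge -> no flip
Dir W: first cell '.' (not opp) -> no flip
Dir E: first cell '.' (not opp) -> no flip
Dir SW: opp run (1,5) (2,4) capped by B -> flip
Dir S: first cell '.' (not opp) -> no flip
Dir SE: first cell '.' (not opp) -> no flip

Answer: (1,5) (2,4)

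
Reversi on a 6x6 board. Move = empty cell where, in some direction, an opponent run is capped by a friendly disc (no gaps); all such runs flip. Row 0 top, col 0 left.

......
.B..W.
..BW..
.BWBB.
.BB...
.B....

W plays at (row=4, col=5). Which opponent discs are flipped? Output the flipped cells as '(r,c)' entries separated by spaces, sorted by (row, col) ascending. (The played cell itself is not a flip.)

Dir NW: opp run (3,4) capped by W -> flip
Dir N: first cell '.' (not opp) -> no flip
Dir NE: edge -> no flip
Dir W: first cell '.' (not opp) -> no flip
Dir E: edge -> no flip
Dir SW: first cell '.' (not opp) -> no flip
Dir S: first cell '.' (not opp) -> no flip
Dir SE: edge -> no flip

Answer: (3,4)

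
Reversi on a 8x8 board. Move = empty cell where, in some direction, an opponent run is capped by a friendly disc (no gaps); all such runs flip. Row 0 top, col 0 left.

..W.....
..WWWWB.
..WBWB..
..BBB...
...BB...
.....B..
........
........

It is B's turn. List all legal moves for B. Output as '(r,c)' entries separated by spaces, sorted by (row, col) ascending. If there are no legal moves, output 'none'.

Answer: (0,1) (0,3) (0,4) (0,5) (0,6) (1,1) (2,1)

Derivation:
(0,1): flips 1 -> legal
(0,3): flips 2 -> legal
(0,4): flips 2 -> legal
(0,5): flips 2 -> legal
(0,6): flips 2 -> legal
(1,1): flips 5 -> legal
(2,1): flips 1 -> legal
(2,6): no bracket -> illegal
(3,1): no bracket -> illegal
(3,5): no bracket -> illegal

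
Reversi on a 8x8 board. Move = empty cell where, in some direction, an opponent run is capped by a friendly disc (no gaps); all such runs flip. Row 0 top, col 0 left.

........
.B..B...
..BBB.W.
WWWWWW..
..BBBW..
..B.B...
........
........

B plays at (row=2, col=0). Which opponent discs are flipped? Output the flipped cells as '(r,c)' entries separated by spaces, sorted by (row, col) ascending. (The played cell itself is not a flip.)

Dir NW: edge -> no flip
Dir N: first cell '.' (not opp) -> no flip
Dir NE: first cell 'B' (not opp) -> no flip
Dir W: edge -> no flip
Dir E: first cell '.' (not opp) -> no flip
Dir SW: edge -> no flip
Dir S: opp run (3,0), next='.' -> no flip
Dir SE: opp run (3,1) capped by B -> flip

Answer: (3,1)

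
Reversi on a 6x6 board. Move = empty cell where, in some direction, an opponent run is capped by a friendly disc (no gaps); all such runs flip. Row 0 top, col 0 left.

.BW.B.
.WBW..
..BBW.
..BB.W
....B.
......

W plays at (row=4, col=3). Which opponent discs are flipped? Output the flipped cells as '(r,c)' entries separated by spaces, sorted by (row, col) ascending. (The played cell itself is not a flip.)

Answer: (2,3) (3,3)

Derivation:
Dir NW: opp run (3,2), next='.' -> no flip
Dir N: opp run (3,3) (2,3) capped by W -> flip
Dir NE: first cell '.' (not opp) -> no flip
Dir W: first cell '.' (not opp) -> no flip
Dir E: opp run (4,4), next='.' -> no flip
Dir SW: first cell '.' (not opp) -> no flip
Dir S: first cell '.' (not opp) -> no flip
Dir SE: first cell '.' (not opp) -> no flip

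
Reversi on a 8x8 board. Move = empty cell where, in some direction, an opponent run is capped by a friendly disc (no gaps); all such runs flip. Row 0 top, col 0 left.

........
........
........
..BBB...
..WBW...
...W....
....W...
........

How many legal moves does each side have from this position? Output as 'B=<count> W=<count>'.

Answer: B=7 W=3

Derivation:
-- B to move --
(3,1): no bracket -> illegal
(3,5): no bracket -> illegal
(4,1): flips 1 -> legal
(4,5): flips 1 -> legal
(5,1): flips 1 -> legal
(5,2): flips 1 -> legal
(5,4): flips 1 -> legal
(5,5): flips 1 -> legal
(6,2): no bracket -> illegal
(6,3): flips 1 -> legal
(6,5): no bracket -> illegal
(7,3): no bracket -> illegal
(7,4): no bracket -> illegal
(7,5): no bracket -> illegal
B mobility = 7
-- W to move --
(2,1): no bracket -> illegal
(2,2): flips 2 -> legal
(2,3): flips 2 -> legal
(2,4): flips 2 -> legal
(2,5): no bracket -> illegal
(3,1): no bracket -> illegal
(3,5): no bracket -> illegal
(4,1): no bracket -> illegal
(4,5): no bracket -> illegal
(5,2): no bracket -> illegal
(5,4): no bracket -> illegal
W mobility = 3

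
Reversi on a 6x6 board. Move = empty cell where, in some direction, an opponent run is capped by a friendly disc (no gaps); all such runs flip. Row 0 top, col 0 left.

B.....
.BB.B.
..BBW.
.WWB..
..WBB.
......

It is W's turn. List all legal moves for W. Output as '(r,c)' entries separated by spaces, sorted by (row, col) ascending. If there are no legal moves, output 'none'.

(0,1): no bracket -> illegal
(0,2): flips 2 -> legal
(0,3): no bracket -> illegal
(0,4): flips 1 -> legal
(0,5): flips 2 -> legal
(1,0): no bracket -> illegal
(1,3): flips 1 -> legal
(1,5): no bracket -> illegal
(2,0): no bracket -> illegal
(2,1): flips 2 -> legal
(2,5): no bracket -> illegal
(3,4): flips 1 -> legal
(3,5): no bracket -> illegal
(4,5): flips 2 -> legal
(5,2): no bracket -> illegal
(5,3): no bracket -> illegal
(5,4): flips 1 -> legal
(5,5): no bracket -> illegal

Answer: (0,2) (0,4) (0,5) (1,3) (2,1) (3,4) (4,5) (5,4)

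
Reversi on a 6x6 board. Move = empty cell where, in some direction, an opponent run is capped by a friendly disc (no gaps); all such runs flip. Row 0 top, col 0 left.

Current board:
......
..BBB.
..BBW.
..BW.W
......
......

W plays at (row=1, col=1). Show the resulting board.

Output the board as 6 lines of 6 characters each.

Answer: ......
.WBBB.
..WBW.
..BW.W
......
......

Derivation:
Place W at (1,1); scan 8 dirs for brackets.
Dir NW: first cell '.' (not opp) -> no flip
Dir N: first cell '.' (not opp) -> no flip
Dir NE: first cell '.' (not opp) -> no flip
Dir W: first cell '.' (not opp) -> no flip
Dir E: opp run (1,2) (1,3) (1,4), next='.' -> no flip
Dir SW: first cell '.' (not opp) -> no flip
Dir S: first cell '.' (not opp) -> no flip
Dir SE: opp run (2,2) capped by W -> flip
All flips: (2,2)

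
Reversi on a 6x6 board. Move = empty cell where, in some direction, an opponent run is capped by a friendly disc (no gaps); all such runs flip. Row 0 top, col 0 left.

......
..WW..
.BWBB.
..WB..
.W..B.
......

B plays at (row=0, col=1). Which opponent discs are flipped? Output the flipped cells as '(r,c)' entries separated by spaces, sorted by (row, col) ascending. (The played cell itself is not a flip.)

Dir NW: edge -> no flip
Dir N: edge -> no flip
Dir NE: edge -> no flip
Dir W: first cell '.' (not opp) -> no flip
Dir E: first cell '.' (not opp) -> no flip
Dir SW: first cell '.' (not opp) -> no flip
Dir S: first cell '.' (not opp) -> no flip
Dir SE: opp run (1,2) capped by B -> flip

Answer: (1,2)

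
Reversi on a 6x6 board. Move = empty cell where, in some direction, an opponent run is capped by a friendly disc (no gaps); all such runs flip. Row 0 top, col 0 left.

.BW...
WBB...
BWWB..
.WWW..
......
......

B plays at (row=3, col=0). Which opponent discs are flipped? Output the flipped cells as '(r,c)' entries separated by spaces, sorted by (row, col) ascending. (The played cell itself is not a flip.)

Dir NW: edge -> no flip
Dir N: first cell 'B' (not opp) -> no flip
Dir NE: opp run (2,1) capped by B -> flip
Dir W: edge -> no flip
Dir E: opp run (3,1) (3,2) (3,3), next='.' -> no flip
Dir SW: edge -> no flip
Dir S: first cell '.' (not opp) -> no flip
Dir SE: first cell '.' (not opp) -> no flip

Answer: (2,1)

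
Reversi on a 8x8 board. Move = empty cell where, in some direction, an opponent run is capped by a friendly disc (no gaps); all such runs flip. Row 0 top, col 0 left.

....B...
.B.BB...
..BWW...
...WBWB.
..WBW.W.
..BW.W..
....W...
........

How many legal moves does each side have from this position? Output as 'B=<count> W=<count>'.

Answer: B=10 W=10

Derivation:
-- B to move --
(1,2): flips 1 -> legal
(1,5): no bracket -> illegal
(2,5): flips 2 -> legal
(2,6): no bracket -> illegal
(3,1): no bracket -> illegal
(3,2): flips 3 -> legal
(3,7): no bracket -> illegal
(4,1): flips 1 -> legal
(4,5): flips 1 -> legal
(4,7): no bracket -> illegal
(5,1): no bracket -> illegal
(5,4): flips 2 -> legal
(5,6): flips 1 -> legal
(5,7): flips 3 -> legal
(6,2): no bracket -> illegal
(6,3): flips 1 -> legal
(6,5): no bracket -> illegal
(6,6): flips 3 -> legal
(7,3): no bracket -> illegal
(7,4): no bracket -> illegal
(7,5): no bracket -> illegal
B mobility = 10
-- W to move --
(0,0): flips 2 -> legal
(0,1): no bracket -> illegal
(0,2): flips 1 -> legal
(0,3): flips 1 -> legal
(0,5): flips 1 -> legal
(1,0): no bracket -> illegal
(1,2): no bracket -> illegal
(1,5): no bracket -> illegal
(2,0): no bracket -> illegal
(2,1): flips 1 -> legal
(2,5): no bracket -> illegal
(2,6): flips 1 -> legal
(2,7): no bracket -> illegal
(3,1): no bracket -> illegal
(3,2): no bracket -> illegal
(3,7): flips 1 -> legal
(4,1): no bracket -> illegal
(4,5): flips 1 -> legal
(4,7): no bracket -> illegal
(5,1): flips 1 -> legal
(5,4): no bracket -> illegal
(6,1): no bracket -> illegal
(6,2): flips 1 -> legal
(6,3): no bracket -> illegal
W mobility = 10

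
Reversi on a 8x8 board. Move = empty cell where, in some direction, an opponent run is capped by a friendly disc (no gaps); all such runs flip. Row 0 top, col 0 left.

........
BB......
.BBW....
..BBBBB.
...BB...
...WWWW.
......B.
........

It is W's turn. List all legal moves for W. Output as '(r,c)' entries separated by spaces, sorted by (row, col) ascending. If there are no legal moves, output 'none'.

Answer: (0,0) (2,0) (2,4) (2,6) (4,1) (4,5) (7,6) (7,7)

Derivation:
(0,0): flips 4 -> legal
(0,1): no bracket -> illegal
(0,2): no bracket -> illegal
(1,2): no bracket -> illegal
(1,3): no bracket -> illegal
(2,0): flips 2 -> legal
(2,4): flips 2 -> legal
(2,5): no bracket -> illegal
(2,6): flips 2 -> legal
(2,7): no bracket -> illegal
(3,0): no bracket -> illegal
(3,1): no bracket -> illegal
(3,7): no bracket -> illegal
(4,1): flips 1 -> legal
(4,2): no bracket -> illegal
(4,5): flips 1 -> legal
(4,6): no bracket -> illegal
(4,7): no bracket -> illegal
(5,2): no bracket -> illegal
(5,7): no bracket -> illegal
(6,5): no bracket -> illegal
(6,7): no bracket -> illegal
(7,5): no bracket -> illegal
(7,6): flips 1 -> legal
(7,7): flips 1 -> legal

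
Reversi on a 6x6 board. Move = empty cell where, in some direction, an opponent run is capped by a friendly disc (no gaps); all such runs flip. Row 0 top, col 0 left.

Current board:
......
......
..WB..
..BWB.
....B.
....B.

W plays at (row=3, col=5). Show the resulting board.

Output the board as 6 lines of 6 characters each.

Answer: ......
......
..WB..
..BWWW
....B.
....B.

Derivation:
Place W at (3,5); scan 8 dirs for brackets.
Dir NW: first cell '.' (not opp) -> no flip
Dir N: first cell '.' (not opp) -> no flip
Dir NE: edge -> no flip
Dir W: opp run (3,4) capped by W -> flip
Dir E: edge -> no flip
Dir SW: opp run (4,4), next='.' -> no flip
Dir S: first cell '.' (not opp) -> no flip
Dir SE: edge -> no flip
All flips: (3,4)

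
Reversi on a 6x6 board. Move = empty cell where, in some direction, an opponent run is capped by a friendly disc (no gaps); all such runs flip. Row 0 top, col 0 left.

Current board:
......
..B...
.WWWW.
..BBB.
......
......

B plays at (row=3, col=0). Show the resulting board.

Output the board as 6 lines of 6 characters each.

Answer: ......
..B...
.BWWW.
B.BBB.
......
......

Derivation:
Place B at (3,0); scan 8 dirs for brackets.
Dir NW: edge -> no flip
Dir N: first cell '.' (not opp) -> no flip
Dir NE: opp run (2,1) capped by B -> flip
Dir W: edge -> no flip
Dir E: first cell '.' (not opp) -> no flip
Dir SW: edge -> no flip
Dir S: first cell '.' (not opp) -> no flip
Dir SE: first cell '.' (not opp) -> no flip
All flips: (2,1)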